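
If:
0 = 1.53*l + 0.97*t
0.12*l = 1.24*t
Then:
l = 0.00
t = 0.00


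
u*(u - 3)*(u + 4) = u^3 + u^2 - 12*u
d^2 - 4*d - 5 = (d - 5)*(d + 1)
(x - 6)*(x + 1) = x^2 - 5*x - 6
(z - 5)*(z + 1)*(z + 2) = z^3 - 2*z^2 - 13*z - 10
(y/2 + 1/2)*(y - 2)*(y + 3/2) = y^3/2 + y^2/4 - 7*y/4 - 3/2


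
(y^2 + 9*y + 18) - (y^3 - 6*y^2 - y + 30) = -y^3 + 7*y^2 + 10*y - 12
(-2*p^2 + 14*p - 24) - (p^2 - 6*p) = -3*p^2 + 20*p - 24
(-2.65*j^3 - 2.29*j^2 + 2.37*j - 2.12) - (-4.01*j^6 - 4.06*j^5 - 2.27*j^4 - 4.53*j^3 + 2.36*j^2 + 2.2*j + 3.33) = 4.01*j^6 + 4.06*j^5 + 2.27*j^4 + 1.88*j^3 - 4.65*j^2 + 0.17*j - 5.45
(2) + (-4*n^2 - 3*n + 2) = -4*n^2 - 3*n + 4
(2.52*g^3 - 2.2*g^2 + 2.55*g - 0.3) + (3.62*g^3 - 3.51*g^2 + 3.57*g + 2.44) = 6.14*g^3 - 5.71*g^2 + 6.12*g + 2.14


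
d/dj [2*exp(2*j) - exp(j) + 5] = (4*exp(j) - 1)*exp(j)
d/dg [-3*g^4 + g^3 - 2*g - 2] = -12*g^3 + 3*g^2 - 2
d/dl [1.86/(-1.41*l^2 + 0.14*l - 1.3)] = (5.2452*l - 0.2604)/(1.41*l^2 - 0.14*l + 1.3)^2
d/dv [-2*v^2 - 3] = -4*v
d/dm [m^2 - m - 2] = 2*m - 1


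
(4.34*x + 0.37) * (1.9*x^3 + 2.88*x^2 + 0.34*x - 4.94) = 8.246*x^4 + 13.2022*x^3 + 2.5412*x^2 - 21.3138*x - 1.8278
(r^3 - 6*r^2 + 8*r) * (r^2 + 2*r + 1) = r^5 - 4*r^4 - 3*r^3 + 10*r^2 + 8*r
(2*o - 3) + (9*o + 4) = 11*o + 1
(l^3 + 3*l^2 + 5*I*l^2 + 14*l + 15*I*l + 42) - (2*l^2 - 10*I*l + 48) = l^3 + l^2 + 5*I*l^2 + 14*l + 25*I*l - 6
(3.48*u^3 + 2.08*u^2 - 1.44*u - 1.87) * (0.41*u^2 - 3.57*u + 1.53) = 1.4268*u^5 - 11.5708*u^4 - 2.6916*u^3 + 7.5565*u^2 + 4.4727*u - 2.8611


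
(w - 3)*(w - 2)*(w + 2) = w^3 - 3*w^2 - 4*w + 12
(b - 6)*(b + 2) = b^2 - 4*b - 12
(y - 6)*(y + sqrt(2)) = y^2 - 6*y + sqrt(2)*y - 6*sqrt(2)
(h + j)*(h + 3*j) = h^2 + 4*h*j + 3*j^2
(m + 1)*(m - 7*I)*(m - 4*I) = m^3 + m^2 - 11*I*m^2 - 28*m - 11*I*m - 28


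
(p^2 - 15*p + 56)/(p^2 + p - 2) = (p^2 - 15*p + 56)/(p^2 + p - 2)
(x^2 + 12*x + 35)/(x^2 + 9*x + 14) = (x + 5)/(x + 2)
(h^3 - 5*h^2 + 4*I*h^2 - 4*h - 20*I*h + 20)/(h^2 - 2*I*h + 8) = (h^2 + h*(-5 + 2*I) - 10*I)/(h - 4*I)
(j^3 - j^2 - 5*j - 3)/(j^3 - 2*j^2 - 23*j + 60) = (j^2 + 2*j + 1)/(j^2 + j - 20)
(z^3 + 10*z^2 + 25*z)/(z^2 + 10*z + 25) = z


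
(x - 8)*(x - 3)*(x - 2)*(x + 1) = x^4 - 12*x^3 + 33*x^2 - 2*x - 48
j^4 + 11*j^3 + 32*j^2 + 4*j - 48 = (j - 1)*(j + 2)*(j + 4)*(j + 6)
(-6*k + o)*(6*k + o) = -36*k^2 + o^2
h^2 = h^2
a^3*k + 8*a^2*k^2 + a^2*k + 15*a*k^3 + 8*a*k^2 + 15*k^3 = (a + 3*k)*(a + 5*k)*(a*k + k)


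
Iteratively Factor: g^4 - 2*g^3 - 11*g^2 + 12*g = (g - 1)*(g^3 - g^2 - 12*g) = (g - 1)*(g + 3)*(g^2 - 4*g) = g*(g - 1)*(g + 3)*(g - 4)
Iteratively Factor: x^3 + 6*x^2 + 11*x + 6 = (x + 2)*(x^2 + 4*x + 3) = (x + 1)*(x + 2)*(x + 3)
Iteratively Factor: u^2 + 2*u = (u + 2)*(u)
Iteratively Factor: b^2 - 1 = (b - 1)*(b + 1)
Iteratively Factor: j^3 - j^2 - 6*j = (j - 3)*(j^2 + 2*j) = j*(j - 3)*(j + 2)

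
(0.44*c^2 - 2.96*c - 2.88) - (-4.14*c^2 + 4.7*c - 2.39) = 4.58*c^2 - 7.66*c - 0.49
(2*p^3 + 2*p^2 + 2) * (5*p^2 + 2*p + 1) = 10*p^5 + 14*p^4 + 6*p^3 + 12*p^2 + 4*p + 2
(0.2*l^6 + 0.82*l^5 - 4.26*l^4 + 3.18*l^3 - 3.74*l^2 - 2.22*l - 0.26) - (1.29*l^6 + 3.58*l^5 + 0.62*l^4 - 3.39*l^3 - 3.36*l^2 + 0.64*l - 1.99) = -1.09*l^6 - 2.76*l^5 - 4.88*l^4 + 6.57*l^3 - 0.38*l^2 - 2.86*l + 1.73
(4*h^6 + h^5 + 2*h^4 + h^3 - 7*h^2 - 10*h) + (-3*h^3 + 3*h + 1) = 4*h^6 + h^5 + 2*h^4 - 2*h^3 - 7*h^2 - 7*h + 1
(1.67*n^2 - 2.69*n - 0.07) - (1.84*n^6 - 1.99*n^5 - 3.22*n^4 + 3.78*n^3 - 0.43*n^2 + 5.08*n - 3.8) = -1.84*n^6 + 1.99*n^5 + 3.22*n^4 - 3.78*n^3 + 2.1*n^2 - 7.77*n + 3.73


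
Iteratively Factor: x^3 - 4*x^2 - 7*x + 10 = (x - 1)*(x^2 - 3*x - 10) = (x - 1)*(x + 2)*(x - 5)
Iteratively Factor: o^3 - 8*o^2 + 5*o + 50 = (o - 5)*(o^2 - 3*o - 10) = (o - 5)^2*(o + 2)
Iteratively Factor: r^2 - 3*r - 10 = (r - 5)*(r + 2)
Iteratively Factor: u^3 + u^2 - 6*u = (u)*(u^2 + u - 6) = u*(u - 2)*(u + 3)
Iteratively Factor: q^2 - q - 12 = (q + 3)*(q - 4)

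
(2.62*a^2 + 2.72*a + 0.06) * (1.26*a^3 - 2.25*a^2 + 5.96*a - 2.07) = 3.3012*a^5 - 2.4678*a^4 + 9.5708*a^3 + 10.6528*a^2 - 5.2728*a - 0.1242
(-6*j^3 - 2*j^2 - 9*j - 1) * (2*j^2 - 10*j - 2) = -12*j^5 + 56*j^4 + 14*j^3 + 92*j^2 + 28*j + 2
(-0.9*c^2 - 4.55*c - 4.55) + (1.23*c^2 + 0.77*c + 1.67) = 0.33*c^2 - 3.78*c - 2.88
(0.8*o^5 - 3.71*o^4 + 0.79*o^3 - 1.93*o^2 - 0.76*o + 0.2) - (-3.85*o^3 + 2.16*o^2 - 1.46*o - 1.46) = 0.8*o^5 - 3.71*o^4 + 4.64*o^3 - 4.09*o^2 + 0.7*o + 1.66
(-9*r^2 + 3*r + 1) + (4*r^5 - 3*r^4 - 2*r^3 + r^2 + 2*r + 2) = 4*r^5 - 3*r^4 - 2*r^3 - 8*r^2 + 5*r + 3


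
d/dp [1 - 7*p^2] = -14*p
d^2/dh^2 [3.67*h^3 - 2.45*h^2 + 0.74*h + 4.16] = 22.02*h - 4.9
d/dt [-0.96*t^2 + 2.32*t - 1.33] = 2.32 - 1.92*t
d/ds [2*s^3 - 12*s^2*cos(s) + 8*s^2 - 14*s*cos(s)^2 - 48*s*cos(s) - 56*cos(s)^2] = 12*s^2*sin(s) + 6*s^2 + 48*s*sin(s) + 14*s*sin(2*s) - 24*s*cos(s) + 16*s + 56*sin(2*s) - 14*cos(s)^2 - 48*cos(s)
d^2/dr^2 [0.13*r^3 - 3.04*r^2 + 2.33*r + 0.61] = 0.78*r - 6.08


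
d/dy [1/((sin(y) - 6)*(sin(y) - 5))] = (11 - 2*sin(y))*cos(y)/((sin(y) - 6)^2*(sin(y) - 5)^2)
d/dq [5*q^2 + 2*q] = 10*q + 2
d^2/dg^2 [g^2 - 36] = 2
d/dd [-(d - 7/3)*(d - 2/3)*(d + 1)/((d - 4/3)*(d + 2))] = (-27*d^4 - 36*d^3 + 213*d^2 - 204*d - 76)/(3*(9*d^4 + 12*d^3 - 44*d^2 - 32*d + 64))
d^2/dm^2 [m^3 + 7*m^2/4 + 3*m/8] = 6*m + 7/2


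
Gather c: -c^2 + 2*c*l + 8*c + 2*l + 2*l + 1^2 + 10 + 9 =-c^2 + c*(2*l + 8) + 4*l + 20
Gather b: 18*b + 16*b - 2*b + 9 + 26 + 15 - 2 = 32*b + 48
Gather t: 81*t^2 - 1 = 81*t^2 - 1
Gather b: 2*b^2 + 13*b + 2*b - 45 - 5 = 2*b^2 + 15*b - 50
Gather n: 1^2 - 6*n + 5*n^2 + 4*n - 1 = 5*n^2 - 2*n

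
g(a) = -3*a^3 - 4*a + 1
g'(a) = -9*a^2 - 4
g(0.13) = 0.47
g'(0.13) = -4.15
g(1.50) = -15.12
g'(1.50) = -24.25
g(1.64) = -18.79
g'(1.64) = -28.21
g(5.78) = -601.42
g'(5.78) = -304.68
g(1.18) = -8.65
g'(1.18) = -16.53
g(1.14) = -8.00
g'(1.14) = -15.70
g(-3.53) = 147.08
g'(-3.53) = -116.15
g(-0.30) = 2.28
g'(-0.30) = -4.81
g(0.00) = 1.00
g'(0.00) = -4.00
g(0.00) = 1.00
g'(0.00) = -4.00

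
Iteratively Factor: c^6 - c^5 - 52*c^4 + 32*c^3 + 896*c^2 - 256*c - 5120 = (c - 5)*(c^5 + 4*c^4 - 32*c^3 - 128*c^2 + 256*c + 1024) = (c - 5)*(c - 4)*(c^4 + 8*c^3 - 128*c - 256) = (c - 5)*(c - 4)*(c + 4)*(c^3 + 4*c^2 - 16*c - 64) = (c - 5)*(c - 4)*(c + 4)^2*(c^2 - 16) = (c - 5)*(c - 4)^2*(c + 4)^2*(c + 4)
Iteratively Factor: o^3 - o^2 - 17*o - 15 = (o + 3)*(o^2 - 4*o - 5) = (o - 5)*(o + 3)*(o + 1)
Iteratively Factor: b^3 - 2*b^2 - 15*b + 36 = (b - 3)*(b^2 + b - 12) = (b - 3)^2*(b + 4)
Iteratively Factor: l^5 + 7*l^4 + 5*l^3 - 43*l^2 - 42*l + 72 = (l + 4)*(l^4 + 3*l^3 - 7*l^2 - 15*l + 18) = (l - 2)*(l + 4)*(l^3 + 5*l^2 + 3*l - 9) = (l - 2)*(l - 1)*(l + 4)*(l^2 + 6*l + 9) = (l - 2)*(l - 1)*(l + 3)*(l + 4)*(l + 3)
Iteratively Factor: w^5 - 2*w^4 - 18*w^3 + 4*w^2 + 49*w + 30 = (w - 2)*(w^4 - 18*w^2 - 32*w - 15) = (w - 2)*(w + 1)*(w^3 - w^2 - 17*w - 15) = (w - 2)*(w + 1)*(w + 3)*(w^2 - 4*w - 5) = (w - 5)*(w - 2)*(w + 1)*(w + 3)*(w + 1)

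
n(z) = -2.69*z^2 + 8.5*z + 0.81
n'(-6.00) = 40.78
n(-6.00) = -147.03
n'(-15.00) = 89.20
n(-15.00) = -731.94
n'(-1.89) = 18.67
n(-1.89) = -24.86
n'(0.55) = 5.54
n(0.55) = 4.67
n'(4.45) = -15.44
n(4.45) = -14.63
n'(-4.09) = 30.50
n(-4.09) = -78.95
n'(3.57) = -10.71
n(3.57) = -3.13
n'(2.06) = -2.58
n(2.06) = 6.90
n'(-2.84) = 23.78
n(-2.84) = -45.03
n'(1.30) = 1.51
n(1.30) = 7.31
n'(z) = 8.5 - 5.38*z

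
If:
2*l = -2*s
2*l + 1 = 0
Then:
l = -1/2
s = 1/2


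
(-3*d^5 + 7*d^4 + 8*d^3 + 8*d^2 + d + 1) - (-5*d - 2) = -3*d^5 + 7*d^4 + 8*d^3 + 8*d^2 + 6*d + 3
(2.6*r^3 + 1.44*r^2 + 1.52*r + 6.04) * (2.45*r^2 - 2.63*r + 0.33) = 6.37*r^5 - 3.31*r^4 + 0.794800000000001*r^3 + 11.2756*r^2 - 15.3836*r + 1.9932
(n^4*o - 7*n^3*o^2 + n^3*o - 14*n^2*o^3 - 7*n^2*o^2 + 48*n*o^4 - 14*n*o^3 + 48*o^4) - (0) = n^4*o - 7*n^3*o^2 + n^3*o - 14*n^2*o^3 - 7*n^2*o^2 + 48*n*o^4 - 14*n*o^3 + 48*o^4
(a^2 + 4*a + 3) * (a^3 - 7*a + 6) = a^5 + 4*a^4 - 4*a^3 - 22*a^2 + 3*a + 18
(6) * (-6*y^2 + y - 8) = -36*y^2 + 6*y - 48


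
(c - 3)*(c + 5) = c^2 + 2*c - 15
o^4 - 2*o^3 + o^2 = o^2*(o - 1)^2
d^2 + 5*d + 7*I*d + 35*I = (d + 5)*(d + 7*I)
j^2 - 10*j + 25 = (j - 5)^2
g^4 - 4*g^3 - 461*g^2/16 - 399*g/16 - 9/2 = (g - 8)*(g + 1/4)*(g + 3/4)*(g + 3)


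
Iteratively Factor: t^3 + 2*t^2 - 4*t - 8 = (t + 2)*(t^2 - 4) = (t - 2)*(t + 2)*(t + 2)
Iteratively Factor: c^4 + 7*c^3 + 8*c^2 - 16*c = (c + 4)*(c^3 + 3*c^2 - 4*c) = (c + 4)^2*(c^2 - c) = (c - 1)*(c + 4)^2*(c)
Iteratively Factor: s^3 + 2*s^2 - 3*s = (s + 3)*(s^2 - s) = (s - 1)*(s + 3)*(s)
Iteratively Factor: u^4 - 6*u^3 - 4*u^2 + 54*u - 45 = (u + 3)*(u^3 - 9*u^2 + 23*u - 15) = (u - 3)*(u + 3)*(u^2 - 6*u + 5) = (u - 5)*(u - 3)*(u + 3)*(u - 1)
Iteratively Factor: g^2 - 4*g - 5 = (g + 1)*(g - 5)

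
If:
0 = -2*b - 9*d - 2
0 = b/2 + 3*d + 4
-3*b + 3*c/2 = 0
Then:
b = 20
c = 40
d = -14/3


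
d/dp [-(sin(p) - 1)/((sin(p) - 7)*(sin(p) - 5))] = (sin(p)^2 - 2*sin(p) - 23)*cos(p)/((sin(p) - 7)^2*(sin(p) - 5)^2)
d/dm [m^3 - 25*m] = 3*m^2 - 25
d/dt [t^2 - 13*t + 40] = 2*t - 13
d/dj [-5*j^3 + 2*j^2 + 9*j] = -15*j^2 + 4*j + 9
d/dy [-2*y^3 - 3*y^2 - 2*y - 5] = -6*y^2 - 6*y - 2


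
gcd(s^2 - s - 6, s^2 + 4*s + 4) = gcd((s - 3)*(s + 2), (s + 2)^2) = s + 2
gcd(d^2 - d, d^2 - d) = d^2 - d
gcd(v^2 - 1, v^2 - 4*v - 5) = v + 1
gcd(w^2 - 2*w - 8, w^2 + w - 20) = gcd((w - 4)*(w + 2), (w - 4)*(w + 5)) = w - 4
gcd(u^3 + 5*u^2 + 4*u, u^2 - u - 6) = 1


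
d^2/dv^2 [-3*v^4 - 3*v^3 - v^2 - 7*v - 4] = -36*v^2 - 18*v - 2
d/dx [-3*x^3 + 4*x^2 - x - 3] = -9*x^2 + 8*x - 1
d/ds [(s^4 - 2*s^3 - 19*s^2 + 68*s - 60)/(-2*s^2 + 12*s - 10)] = (-s^5 + 10*s^4 - 22*s^3 - 8*s^2 + 35*s + 10)/(s^4 - 12*s^3 + 46*s^2 - 60*s + 25)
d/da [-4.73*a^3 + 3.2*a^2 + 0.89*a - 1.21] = -14.19*a^2 + 6.4*a + 0.89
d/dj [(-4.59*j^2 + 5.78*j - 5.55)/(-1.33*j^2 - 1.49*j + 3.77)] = (14.5265*j^2 - 49.3716*j + 13.5211)/(1.7689*j^4 + 3.9634*j^3 - 7.8081*j^2 - 11.2346*j + 14.2129)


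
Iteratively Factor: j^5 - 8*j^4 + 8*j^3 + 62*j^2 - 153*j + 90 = (j - 2)*(j^4 - 6*j^3 - 4*j^2 + 54*j - 45) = (j - 3)*(j - 2)*(j^3 - 3*j^2 - 13*j + 15) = (j - 3)*(j - 2)*(j - 1)*(j^2 - 2*j - 15) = (j - 5)*(j - 3)*(j - 2)*(j - 1)*(j + 3)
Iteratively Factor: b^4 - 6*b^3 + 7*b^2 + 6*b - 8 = (b - 4)*(b^3 - 2*b^2 - b + 2) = (b - 4)*(b - 2)*(b^2 - 1) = (b - 4)*(b - 2)*(b + 1)*(b - 1)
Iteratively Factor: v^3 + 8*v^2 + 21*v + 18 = (v + 3)*(v^2 + 5*v + 6) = (v + 3)^2*(v + 2)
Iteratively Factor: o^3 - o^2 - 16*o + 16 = (o - 1)*(o^2 - 16) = (o - 1)*(o + 4)*(o - 4)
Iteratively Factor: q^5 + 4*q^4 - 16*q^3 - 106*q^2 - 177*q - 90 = (q + 3)*(q^4 + q^3 - 19*q^2 - 49*q - 30) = (q + 1)*(q + 3)*(q^3 - 19*q - 30) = (q + 1)*(q + 2)*(q + 3)*(q^2 - 2*q - 15) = (q - 5)*(q + 1)*(q + 2)*(q + 3)*(q + 3)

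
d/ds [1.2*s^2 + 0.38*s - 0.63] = 2.4*s + 0.38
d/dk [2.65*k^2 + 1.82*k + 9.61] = 5.3*k + 1.82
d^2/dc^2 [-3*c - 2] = 0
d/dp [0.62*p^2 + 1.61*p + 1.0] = 1.24*p + 1.61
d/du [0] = 0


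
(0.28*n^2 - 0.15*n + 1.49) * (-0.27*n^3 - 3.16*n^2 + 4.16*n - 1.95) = -0.0756*n^5 - 0.8443*n^4 + 1.2365*n^3 - 5.8784*n^2 + 6.4909*n - 2.9055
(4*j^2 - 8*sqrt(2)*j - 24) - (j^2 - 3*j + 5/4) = 3*j^2 - 8*sqrt(2)*j + 3*j - 101/4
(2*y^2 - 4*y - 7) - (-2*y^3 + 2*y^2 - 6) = 2*y^3 - 4*y - 1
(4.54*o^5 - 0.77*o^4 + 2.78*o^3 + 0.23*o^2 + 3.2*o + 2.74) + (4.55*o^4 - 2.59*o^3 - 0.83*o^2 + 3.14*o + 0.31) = 4.54*o^5 + 3.78*o^4 + 0.19*o^3 - 0.6*o^2 + 6.34*o + 3.05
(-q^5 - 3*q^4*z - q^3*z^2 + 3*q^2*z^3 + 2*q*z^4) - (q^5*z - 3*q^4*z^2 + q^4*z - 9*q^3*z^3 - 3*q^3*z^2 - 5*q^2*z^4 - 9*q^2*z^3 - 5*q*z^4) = -q^5*z - q^5 + 3*q^4*z^2 - 4*q^4*z + 9*q^3*z^3 + 2*q^3*z^2 + 5*q^2*z^4 + 12*q^2*z^3 + 7*q*z^4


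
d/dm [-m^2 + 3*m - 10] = 3 - 2*m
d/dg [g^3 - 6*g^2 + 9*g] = 3*g^2 - 12*g + 9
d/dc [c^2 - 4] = 2*c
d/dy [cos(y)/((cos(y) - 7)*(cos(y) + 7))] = (cos(y)^2 + 49)*sin(y)/((cos(y) - 7)^2*(cos(y) + 7)^2)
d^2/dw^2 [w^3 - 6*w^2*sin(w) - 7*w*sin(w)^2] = 6*w^2*sin(w) - 24*w*cos(w) - 14*w*cos(2*w) + 6*w - 12*sin(w) - 14*sin(2*w)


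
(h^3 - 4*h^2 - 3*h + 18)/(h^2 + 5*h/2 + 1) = 2*(h^2 - 6*h + 9)/(2*h + 1)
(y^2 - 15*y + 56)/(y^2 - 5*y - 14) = (y - 8)/(y + 2)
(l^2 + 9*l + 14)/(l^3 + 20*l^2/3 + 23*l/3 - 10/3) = 3*(l + 7)/(3*l^2 + 14*l - 5)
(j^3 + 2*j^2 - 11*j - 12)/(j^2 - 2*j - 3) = j + 4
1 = 1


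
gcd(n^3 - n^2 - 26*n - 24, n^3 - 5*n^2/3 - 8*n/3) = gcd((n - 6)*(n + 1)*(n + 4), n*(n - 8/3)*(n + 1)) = n + 1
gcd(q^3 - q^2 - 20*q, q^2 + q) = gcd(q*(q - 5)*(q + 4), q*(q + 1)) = q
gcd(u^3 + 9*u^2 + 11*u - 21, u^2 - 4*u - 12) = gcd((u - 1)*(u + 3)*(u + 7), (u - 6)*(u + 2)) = 1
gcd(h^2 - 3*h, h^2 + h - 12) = h - 3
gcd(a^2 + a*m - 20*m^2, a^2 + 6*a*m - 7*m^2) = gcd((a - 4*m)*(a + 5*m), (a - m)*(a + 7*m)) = 1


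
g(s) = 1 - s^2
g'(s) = -2*s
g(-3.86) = -13.90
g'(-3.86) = 7.72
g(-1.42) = -1.02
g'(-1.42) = 2.84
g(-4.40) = -18.36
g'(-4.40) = 8.80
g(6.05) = -35.60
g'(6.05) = -12.10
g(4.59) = -20.07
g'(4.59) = -9.18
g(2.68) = -6.18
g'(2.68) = -5.36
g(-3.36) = -10.29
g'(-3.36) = 6.72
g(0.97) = 0.06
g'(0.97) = -1.94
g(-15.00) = -224.00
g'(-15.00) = 30.00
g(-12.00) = -143.00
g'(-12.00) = 24.00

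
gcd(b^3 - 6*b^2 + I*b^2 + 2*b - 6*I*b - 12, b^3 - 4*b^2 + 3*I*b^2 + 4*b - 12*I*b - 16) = b - I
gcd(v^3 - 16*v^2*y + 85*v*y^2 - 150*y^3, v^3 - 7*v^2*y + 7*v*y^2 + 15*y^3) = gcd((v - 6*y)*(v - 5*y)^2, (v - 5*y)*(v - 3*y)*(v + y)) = -v + 5*y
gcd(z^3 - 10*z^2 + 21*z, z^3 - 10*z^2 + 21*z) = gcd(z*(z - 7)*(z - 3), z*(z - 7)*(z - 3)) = z^3 - 10*z^2 + 21*z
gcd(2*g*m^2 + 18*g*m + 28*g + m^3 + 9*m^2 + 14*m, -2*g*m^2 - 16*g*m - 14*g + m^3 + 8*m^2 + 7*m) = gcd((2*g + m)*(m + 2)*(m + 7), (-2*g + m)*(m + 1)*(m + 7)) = m + 7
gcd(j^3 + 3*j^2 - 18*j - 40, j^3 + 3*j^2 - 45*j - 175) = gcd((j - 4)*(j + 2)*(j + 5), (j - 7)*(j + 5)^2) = j + 5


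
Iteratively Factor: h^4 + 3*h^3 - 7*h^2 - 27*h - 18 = (h - 3)*(h^3 + 6*h^2 + 11*h + 6) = (h - 3)*(h + 2)*(h^2 + 4*h + 3) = (h - 3)*(h + 2)*(h + 3)*(h + 1)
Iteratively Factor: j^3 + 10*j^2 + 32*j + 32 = (j + 4)*(j^2 + 6*j + 8) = (j + 2)*(j + 4)*(j + 4)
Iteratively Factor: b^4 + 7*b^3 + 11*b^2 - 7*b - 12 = (b - 1)*(b^3 + 8*b^2 + 19*b + 12) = (b - 1)*(b + 4)*(b^2 + 4*b + 3) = (b - 1)*(b + 1)*(b + 4)*(b + 3)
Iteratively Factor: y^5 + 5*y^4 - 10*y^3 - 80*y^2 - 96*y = (y + 3)*(y^4 + 2*y^3 - 16*y^2 - 32*y) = (y - 4)*(y + 3)*(y^3 + 6*y^2 + 8*y) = (y - 4)*(y + 3)*(y + 4)*(y^2 + 2*y) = y*(y - 4)*(y + 3)*(y + 4)*(y + 2)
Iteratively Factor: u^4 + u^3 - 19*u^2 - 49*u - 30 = (u + 3)*(u^3 - 2*u^2 - 13*u - 10) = (u + 1)*(u + 3)*(u^2 - 3*u - 10) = (u - 5)*(u + 1)*(u + 3)*(u + 2)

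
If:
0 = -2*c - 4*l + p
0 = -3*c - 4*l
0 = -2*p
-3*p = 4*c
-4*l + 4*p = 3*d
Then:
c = 0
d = 0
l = 0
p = 0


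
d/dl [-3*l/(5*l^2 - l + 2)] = 3*(5*l^2 - 2)/(25*l^4 - 10*l^3 + 21*l^2 - 4*l + 4)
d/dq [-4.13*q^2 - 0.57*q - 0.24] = -8.26*q - 0.57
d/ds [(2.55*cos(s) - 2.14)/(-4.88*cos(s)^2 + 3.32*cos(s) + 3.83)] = (-12.444*cos(s)^2 + 20.8864*cos(s) - 16.8713)*sin(s)/(23.8144*cos(s)^4 - 32.4032*cos(s)^3 - 26.3584*cos(s)^2 + 25.4312*cos(s) + 14.6689)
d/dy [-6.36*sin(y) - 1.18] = -6.36*cos(y)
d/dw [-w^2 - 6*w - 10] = -2*w - 6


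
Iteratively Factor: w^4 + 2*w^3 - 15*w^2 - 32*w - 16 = (w - 4)*(w^3 + 6*w^2 + 9*w + 4) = (w - 4)*(w + 4)*(w^2 + 2*w + 1) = (w - 4)*(w + 1)*(w + 4)*(w + 1)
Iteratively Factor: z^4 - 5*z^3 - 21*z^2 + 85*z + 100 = (z - 5)*(z^3 - 21*z - 20) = (z - 5)*(z + 4)*(z^2 - 4*z - 5) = (z - 5)^2*(z + 4)*(z + 1)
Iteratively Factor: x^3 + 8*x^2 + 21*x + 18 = (x + 3)*(x^2 + 5*x + 6) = (x + 2)*(x + 3)*(x + 3)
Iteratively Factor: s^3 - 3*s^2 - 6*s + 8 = (s + 2)*(s^2 - 5*s + 4) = (s - 4)*(s + 2)*(s - 1)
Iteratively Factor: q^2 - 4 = (q - 2)*(q + 2)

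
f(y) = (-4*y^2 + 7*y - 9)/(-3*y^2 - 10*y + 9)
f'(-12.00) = 0.11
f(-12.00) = 2.21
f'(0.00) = -0.33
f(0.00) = -1.00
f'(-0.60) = 0.36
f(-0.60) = -1.05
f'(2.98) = 0.06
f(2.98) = 0.50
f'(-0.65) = 0.40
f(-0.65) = -1.07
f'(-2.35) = 2.39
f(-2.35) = -2.98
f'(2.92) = 0.06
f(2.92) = 0.50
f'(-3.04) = 6.75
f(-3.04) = -5.76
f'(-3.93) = 365.14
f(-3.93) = -50.01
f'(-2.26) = 2.15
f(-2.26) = -2.78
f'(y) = (7 - 8*y)/(-3*y^2 - 10*y + 9) + (6*y + 10)*(-4*y^2 + 7*y - 9)/(-3*y^2 - 10*y + 9)^2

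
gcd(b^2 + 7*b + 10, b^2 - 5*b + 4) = 1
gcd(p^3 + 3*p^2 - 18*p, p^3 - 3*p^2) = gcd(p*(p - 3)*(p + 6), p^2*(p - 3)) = p^2 - 3*p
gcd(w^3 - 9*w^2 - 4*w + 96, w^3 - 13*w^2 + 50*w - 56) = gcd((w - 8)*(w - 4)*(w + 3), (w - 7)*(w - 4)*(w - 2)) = w - 4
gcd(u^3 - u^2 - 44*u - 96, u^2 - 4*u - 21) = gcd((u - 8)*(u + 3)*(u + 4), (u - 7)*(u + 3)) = u + 3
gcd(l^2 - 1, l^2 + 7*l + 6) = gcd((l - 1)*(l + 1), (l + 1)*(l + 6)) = l + 1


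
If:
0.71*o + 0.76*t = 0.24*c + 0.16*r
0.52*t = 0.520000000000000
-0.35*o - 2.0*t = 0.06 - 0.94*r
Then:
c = 7.27857142857143*r - 14.2452380952381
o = 2.68571428571429*r - 5.88571428571429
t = 1.00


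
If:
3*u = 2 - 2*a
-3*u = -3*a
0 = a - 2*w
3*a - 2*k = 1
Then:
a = 2/5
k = 1/10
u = 2/5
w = 1/5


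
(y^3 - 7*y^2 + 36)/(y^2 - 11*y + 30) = (y^2 - y - 6)/(y - 5)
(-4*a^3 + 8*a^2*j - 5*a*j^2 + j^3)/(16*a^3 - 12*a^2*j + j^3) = (-a + j)/(4*a + j)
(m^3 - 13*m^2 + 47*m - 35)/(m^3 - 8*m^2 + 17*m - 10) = (m - 7)/(m - 2)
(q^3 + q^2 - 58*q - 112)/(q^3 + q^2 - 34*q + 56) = (q^2 - 6*q - 16)/(q^2 - 6*q + 8)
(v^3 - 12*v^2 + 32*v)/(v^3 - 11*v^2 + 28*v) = (v - 8)/(v - 7)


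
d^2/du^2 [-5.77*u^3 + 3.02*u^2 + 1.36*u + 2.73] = 6.04 - 34.62*u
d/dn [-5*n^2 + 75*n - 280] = 75 - 10*n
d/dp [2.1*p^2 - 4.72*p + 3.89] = 4.2*p - 4.72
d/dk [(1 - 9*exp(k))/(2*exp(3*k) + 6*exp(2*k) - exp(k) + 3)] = (36*exp(3*k) + 48*exp(2*k) - 12*exp(k) - 26)*exp(k)/(4*exp(6*k) + 24*exp(5*k) + 32*exp(4*k) + 37*exp(2*k) - 6*exp(k) + 9)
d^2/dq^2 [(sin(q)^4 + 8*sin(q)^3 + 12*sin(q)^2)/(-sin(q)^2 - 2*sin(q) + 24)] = 2*(2*sin(q)^5 - 21*sin(q)^4 + 59*sin(q)^3 + 76*sin(q)^2 - 48*sin(q) - 32)/(sin(q) - 4)^3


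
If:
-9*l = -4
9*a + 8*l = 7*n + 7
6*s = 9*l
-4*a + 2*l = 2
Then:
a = -5/18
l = 4/9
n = -107/126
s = 2/3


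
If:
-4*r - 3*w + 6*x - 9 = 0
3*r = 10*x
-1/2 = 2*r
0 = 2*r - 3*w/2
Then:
No Solution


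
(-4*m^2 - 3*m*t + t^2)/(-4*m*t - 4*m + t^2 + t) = (m + t)/(t + 1)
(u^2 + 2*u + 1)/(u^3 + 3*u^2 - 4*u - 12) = (u^2 + 2*u + 1)/(u^3 + 3*u^2 - 4*u - 12)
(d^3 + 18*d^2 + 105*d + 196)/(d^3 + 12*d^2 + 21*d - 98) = (d + 4)/(d - 2)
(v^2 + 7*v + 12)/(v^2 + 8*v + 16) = (v + 3)/(v + 4)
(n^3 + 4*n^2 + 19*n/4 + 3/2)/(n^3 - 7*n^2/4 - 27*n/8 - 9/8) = 2*(2*n^2 + 7*n + 6)/(4*n^2 - 9*n - 9)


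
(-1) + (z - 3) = z - 4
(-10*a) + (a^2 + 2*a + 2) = a^2 - 8*a + 2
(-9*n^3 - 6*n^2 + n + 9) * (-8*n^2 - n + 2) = 72*n^5 + 57*n^4 - 20*n^3 - 85*n^2 - 7*n + 18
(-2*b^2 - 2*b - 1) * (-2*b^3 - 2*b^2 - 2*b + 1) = 4*b^5 + 8*b^4 + 10*b^3 + 4*b^2 - 1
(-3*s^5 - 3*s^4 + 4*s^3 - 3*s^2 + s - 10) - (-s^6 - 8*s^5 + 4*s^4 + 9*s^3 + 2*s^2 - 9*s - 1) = s^6 + 5*s^5 - 7*s^4 - 5*s^3 - 5*s^2 + 10*s - 9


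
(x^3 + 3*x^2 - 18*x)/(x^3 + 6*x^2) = (x - 3)/x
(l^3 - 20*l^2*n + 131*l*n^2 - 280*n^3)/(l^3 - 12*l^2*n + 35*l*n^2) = (l - 8*n)/l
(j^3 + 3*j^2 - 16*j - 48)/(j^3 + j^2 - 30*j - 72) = (j - 4)/(j - 6)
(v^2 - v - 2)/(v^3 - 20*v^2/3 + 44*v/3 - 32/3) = 3*(v + 1)/(3*v^2 - 14*v + 16)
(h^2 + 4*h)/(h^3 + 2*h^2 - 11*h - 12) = h/(h^2 - 2*h - 3)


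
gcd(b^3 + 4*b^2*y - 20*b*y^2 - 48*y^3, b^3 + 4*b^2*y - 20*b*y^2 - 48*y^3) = -b^3 - 4*b^2*y + 20*b*y^2 + 48*y^3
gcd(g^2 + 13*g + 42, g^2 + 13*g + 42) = g^2 + 13*g + 42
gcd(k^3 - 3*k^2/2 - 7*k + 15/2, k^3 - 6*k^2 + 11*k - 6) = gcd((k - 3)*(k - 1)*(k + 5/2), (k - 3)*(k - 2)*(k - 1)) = k^2 - 4*k + 3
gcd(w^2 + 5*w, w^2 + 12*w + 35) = w + 5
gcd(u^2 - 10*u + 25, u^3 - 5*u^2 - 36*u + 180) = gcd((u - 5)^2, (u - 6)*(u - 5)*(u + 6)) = u - 5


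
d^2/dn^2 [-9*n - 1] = 0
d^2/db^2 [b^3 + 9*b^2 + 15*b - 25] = 6*b + 18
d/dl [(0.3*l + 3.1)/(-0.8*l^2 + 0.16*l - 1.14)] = (0.24*l^2 + 4.96*l - 0.838)/(0.64*l^4 - 0.256*l^3 + 1.8496*l^2 - 0.3648*l + 1.2996)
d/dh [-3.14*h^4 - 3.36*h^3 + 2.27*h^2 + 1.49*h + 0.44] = -12.56*h^3 - 10.08*h^2 + 4.54*h + 1.49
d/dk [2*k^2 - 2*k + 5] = 4*k - 2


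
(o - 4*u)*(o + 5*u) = o^2 + o*u - 20*u^2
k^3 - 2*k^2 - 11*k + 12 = (k - 4)*(k - 1)*(k + 3)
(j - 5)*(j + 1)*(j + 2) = j^3 - 2*j^2 - 13*j - 10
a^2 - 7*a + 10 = (a - 5)*(a - 2)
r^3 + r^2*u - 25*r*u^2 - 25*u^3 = (r - 5*u)*(r + u)*(r + 5*u)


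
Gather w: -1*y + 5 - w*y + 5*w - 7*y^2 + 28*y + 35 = w*(5 - y) - 7*y^2 + 27*y + 40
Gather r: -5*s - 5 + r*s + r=r*(s + 1) - 5*s - 5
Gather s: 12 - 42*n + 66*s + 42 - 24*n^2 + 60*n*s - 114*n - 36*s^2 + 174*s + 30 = -24*n^2 - 156*n - 36*s^2 + s*(60*n + 240) + 84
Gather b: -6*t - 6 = -6*t - 6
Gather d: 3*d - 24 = 3*d - 24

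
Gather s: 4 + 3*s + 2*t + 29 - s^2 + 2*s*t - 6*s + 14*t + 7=-s^2 + s*(2*t - 3) + 16*t + 40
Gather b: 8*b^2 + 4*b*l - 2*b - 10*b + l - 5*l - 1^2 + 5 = 8*b^2 + b*(4*l - 12) - 4*l + 4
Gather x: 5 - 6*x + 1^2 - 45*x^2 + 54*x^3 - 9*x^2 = 54*x^3 - 54*x^2 - 6*x + 6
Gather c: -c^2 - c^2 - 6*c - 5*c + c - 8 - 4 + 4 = -2*c^2 - 10*c - 8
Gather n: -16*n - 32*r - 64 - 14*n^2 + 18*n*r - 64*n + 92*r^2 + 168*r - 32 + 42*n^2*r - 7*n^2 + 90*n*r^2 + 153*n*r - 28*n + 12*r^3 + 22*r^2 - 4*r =n^2*(42*r - 21) + n*(90*r^2 + 171*r - 108) + 12*r^3 + 114*r^2 + 132*r - 96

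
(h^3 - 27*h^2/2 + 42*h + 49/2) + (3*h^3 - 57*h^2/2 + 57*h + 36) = 4*h^3 - 42*h^2 + 99*h + 121/2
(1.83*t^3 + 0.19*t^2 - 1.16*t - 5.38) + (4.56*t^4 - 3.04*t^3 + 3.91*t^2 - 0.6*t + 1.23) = 4.56*t^4 - 1.21*t^3 + 4.1*t^2 - 1.76*t - 4.15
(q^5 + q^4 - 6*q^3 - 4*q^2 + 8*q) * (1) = q^5 + q^4 - 6*q^3 - 4*q^2 + 8*q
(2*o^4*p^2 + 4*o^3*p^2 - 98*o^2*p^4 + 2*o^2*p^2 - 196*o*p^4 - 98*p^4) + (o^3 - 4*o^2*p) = 2*o^4*p^2 + 4*o^3*p^2 + o^3 - 98*o^2*p^4 + 2*o^2*p^2 - 4*o^2*p - 196*o*p^4 - 98*p^4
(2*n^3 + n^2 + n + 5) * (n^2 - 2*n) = 2*n^5 - 3*n^4 - n^3 + 3*n^2 - 10*n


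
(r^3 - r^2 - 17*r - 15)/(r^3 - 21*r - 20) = (r + 3)/(r + 4)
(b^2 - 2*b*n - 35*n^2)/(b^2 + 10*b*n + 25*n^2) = (b - 7*n)/(b + 5*n)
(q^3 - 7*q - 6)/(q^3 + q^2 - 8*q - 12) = (q + 1)/(q + 2)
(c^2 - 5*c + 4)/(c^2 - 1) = (c - 4)/(c + 1)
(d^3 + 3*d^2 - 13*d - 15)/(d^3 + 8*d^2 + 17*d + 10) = (d - 3)/(d + 2)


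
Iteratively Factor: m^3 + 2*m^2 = (m + 2)*(m^2) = m*(m + 2)*(m)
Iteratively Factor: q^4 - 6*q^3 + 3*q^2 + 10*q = (q)*(q^3 - 6*q^2 + 3*q + 10) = q*(q - 2)*(q^2 - 4*q - 5) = q*(q - 5)*(q - 2)*(q + 1)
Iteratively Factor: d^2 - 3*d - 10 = (d - 5)*(d + 2)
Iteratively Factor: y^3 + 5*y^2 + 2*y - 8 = (y - 1)*(y^2 + 6*y + 8) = (y - 1)*(y + 4)*(y + 2)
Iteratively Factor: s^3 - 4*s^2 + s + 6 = (s - 3)*(s^2 - s - 2) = (s - 3)*(s + 1)*(s - 2)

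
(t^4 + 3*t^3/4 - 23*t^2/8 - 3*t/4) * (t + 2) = t^5 + 11*t^4/4 - 11*t^3/8 - 13*t^2/2 - 3*t/2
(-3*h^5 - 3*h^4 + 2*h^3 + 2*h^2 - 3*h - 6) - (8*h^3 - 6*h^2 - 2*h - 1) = -3*h^5 - 3*h^4 - 6*h^3 + 8*h^2 - h - 5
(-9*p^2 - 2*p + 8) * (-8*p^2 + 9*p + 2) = 72*p^4 - 65*p^3 - 100*p^2 + 68*p + 16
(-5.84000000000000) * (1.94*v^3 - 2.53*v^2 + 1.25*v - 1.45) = -11.3296*v^3 + 14.7752*v^2 - 7.3*v + 8.468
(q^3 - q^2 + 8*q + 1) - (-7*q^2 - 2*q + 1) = q^3 + 6*q^2 + 10*q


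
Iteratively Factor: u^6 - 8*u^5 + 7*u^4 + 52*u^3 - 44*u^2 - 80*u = (u - 2)*(u^5 - 6*u^4 - 5*u^3 + 42*u^2 + 40*u) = (u - 4)*(u - 2)*(u^4 - 2*u^3 - 13*u^2 - 10*u) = (u - 5)*(u - 4)*(u - 2)*(u^3 + 3*u^2 + 2*u) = (u - 5)*(u - 4)*(u - 2)*(u + 2)*(u^2 + u) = u*(u - 5)*(u - 4)*(u - 2)*(u + 2)*(u + 1)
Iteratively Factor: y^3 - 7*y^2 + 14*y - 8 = (y - 4)*(y^2 - 3*y + 2) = (y - 4)*(y - 2)*(y - 1)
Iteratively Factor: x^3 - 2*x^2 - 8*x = (x + 2)*(x^2 - 4*x) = x*(x + 2)*(x - 4)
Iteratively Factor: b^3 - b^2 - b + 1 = (b + 1)*(b^2 - 2*b + 1) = (b - 1)*(b + 1)*(b - 1)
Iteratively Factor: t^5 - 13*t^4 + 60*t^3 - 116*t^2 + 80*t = (t - 4)*(t^4 - 9*t^3 + 24*t^2 - 20*t) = (t - 4)*(t - 2)*(t^3 - 7*t^2 + 10*t) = (t - 5)*(t - 4)*(t - 2)*(t^2 - 2*t) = (t - 5)*(t - 4)*(t - 2)^2*(t)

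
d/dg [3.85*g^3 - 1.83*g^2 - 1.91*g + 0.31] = 11.55*g^2 - 3.66*g - 1.91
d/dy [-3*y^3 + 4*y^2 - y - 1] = -9*y^2 + 8*y - 1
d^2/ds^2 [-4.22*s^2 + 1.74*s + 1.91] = -8.44000000000000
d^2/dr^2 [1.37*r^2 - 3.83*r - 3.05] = 2.74000000000000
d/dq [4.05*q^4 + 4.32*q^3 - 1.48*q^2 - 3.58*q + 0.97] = 16.2*q^3 + 12.96*q^2 - 2.96*q - 3.58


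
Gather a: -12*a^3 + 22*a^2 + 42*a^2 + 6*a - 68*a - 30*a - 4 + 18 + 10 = -12*a^3 + 64*a^2 - 92*a + 24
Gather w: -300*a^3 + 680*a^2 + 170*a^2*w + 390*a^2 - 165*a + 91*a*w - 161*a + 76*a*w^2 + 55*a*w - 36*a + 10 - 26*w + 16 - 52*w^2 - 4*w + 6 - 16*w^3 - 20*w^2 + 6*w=-300*a^3 + 1070*a^2 - 362*a - 16*w^3 + w^2*(76*a - 72) + w*(170*a^2 + 146*a - 24) + 32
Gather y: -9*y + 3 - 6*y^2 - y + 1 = -6*y^2 - 10*y + 4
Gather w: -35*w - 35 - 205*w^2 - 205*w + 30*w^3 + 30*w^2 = 30*w^3 - 175*w^2 - 240*w - 35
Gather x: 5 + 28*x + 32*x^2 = 32*x^2 + 28*x + 5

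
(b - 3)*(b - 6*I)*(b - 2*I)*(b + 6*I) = b^4 - 3*b^3 - 2*I*b^3 + 36*b^2 + 6*I*b^2 - 108*b - 72*I*b + 216*I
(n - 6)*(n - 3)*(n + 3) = n^3 - 6*n^2 - 9*n + 54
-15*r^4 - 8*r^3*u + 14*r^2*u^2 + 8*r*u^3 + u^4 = (-r + u)*(r + u)*(3*r + u)*(5*r + u)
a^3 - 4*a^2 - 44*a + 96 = (a - 8)*(a - 2)*(a + 6)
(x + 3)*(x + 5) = x^2 + 8*x + 15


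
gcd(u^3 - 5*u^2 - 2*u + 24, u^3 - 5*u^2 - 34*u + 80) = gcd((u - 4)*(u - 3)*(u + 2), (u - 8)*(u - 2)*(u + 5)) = 1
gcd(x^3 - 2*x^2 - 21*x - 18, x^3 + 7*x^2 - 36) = x + 3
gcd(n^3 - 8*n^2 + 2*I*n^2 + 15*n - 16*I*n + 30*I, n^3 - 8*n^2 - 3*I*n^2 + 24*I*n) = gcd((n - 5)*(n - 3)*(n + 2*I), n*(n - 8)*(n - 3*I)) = 1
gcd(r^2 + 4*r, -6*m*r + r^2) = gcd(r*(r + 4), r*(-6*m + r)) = r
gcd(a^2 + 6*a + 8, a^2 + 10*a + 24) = a + 4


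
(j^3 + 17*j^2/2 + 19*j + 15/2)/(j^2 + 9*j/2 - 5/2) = (2*j^2 + 7*j + 3)/(2*j - 1)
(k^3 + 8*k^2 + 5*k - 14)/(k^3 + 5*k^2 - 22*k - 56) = (k - 1)/(k - 4)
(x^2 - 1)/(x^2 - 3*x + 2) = (x + 1)/(x - 2)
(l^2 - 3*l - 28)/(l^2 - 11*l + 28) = (l + 4)/(l - 4)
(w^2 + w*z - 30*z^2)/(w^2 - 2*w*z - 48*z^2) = (-w + 5*z)/(-w + 8*z)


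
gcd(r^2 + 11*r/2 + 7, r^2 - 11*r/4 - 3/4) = 1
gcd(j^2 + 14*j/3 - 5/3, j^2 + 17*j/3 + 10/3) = j + 5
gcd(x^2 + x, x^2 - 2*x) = x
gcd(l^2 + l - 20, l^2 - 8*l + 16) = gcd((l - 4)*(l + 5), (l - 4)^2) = l - 4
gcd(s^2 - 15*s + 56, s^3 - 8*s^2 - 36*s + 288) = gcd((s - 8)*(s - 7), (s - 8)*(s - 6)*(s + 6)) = s - 8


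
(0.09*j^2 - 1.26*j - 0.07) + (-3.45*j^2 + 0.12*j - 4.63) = -3.36*j^2 - 1.14*j - 4.7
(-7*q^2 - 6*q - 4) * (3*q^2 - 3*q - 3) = -21*q^4 + 3*q^3 + 27*q^2 + 30*q + 12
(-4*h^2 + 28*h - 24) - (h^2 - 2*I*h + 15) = -5*h^2 + 28*h + 2*I*h - 39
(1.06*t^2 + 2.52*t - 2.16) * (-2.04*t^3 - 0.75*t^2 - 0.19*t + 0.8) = -2.1624*t^5 - 5.9358*t^4 + 2.315*t^3 + 1.9892*t^2 + 2.4264*t - 1.728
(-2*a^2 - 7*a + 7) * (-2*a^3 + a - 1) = 4*a^5 + 14*a^4 - 16*a^3 - 5*a^2 + 14*a - 7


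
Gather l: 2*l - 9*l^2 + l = -9*l^2 + 3*l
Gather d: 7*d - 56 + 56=7*d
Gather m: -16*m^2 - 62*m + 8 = -16*m^2 - 62*m + 8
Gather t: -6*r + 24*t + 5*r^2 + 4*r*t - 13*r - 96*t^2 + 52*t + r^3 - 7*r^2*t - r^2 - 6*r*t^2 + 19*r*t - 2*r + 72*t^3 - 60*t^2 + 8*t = r^3 + 4*r^2 - 21*r + 72*t^3 + t^2*(-6*r - 156) + t*(-7*r^2 + 23*r + 84)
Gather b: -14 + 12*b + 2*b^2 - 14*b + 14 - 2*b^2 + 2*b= 0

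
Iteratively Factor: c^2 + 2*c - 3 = (c + 3)*(c - 1)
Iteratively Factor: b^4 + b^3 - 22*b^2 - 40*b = (b)*(b^3 + b^2 - 22*b - 40) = b*(b + 2)*(b^2 - b - 20) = b*(b - 5)*(b + 2)*(b + 4)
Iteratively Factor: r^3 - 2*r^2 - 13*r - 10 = (r + 1)*(r^2 - 3*r - 10) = (r + 1)*(r + 2)*(r - 5)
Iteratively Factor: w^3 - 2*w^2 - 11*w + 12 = (w + 3)*(w^2 - 5*w + 4) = (w - 1)*(w + 3)*(w - 4)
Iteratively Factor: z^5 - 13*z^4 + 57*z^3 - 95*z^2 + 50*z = (z - 5)*(z^4 - 8*z^3 + 17*z^2 - 10*z) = (z - 5)^2*(z^3 - 3*z^2 + 2*z) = z*(z - 5)^2*(z^2 - 3*z + 2) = z*(z - 5)^2*(z - 1)*(z - 2)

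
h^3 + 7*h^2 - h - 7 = (h - 1)*(h + 1)*(h + 7)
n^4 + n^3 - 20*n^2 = n^2*(n - 4)*(n + 5)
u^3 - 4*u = u*(u - 2)*(u + 2)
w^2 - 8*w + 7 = (w - 7)*(w - 1)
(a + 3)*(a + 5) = a^2 + 8*a + 15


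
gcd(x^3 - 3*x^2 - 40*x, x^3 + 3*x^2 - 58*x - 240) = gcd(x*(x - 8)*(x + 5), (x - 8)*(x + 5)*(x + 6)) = x^2 - 3*x - 40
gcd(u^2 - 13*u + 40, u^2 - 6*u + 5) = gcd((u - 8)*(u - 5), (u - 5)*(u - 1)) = u - 5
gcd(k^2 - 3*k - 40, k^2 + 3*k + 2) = 1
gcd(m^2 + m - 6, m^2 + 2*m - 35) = 1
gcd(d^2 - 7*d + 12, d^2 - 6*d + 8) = d - 4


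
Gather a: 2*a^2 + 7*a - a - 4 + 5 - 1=2*a^2 + 6*a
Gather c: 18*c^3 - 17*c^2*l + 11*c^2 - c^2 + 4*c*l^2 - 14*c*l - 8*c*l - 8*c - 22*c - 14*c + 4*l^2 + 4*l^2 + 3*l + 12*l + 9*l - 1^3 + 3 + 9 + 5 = 18*c^3 + c^2*(10 - 17*l) + c*(4*l^2 - 22*l - 44) + 8*l^2 + 24*l + 16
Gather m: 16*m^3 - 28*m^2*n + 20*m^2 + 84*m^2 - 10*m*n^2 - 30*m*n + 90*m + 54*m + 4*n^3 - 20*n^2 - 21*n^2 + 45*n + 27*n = 16*m^3 + m^2*(104 - 28*n) + m*(-10*n^2 - 30*n + 144) + 4*n^3 - 41*n^2 + 72*n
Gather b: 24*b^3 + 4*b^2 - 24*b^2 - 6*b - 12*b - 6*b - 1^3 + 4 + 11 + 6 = 24*b^3 - 20*b^2 - 24*b + 20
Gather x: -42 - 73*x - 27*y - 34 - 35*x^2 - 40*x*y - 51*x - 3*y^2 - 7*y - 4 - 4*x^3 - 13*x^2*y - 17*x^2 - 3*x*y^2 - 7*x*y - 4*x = -4*x^3 + x^2*(-13*y - 52) + x*(-3*y^2 - 47*y - 128) - 3*y^2 - 34*y - 80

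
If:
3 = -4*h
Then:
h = -3/4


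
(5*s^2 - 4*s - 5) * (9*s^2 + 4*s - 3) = 45*s^4 - 16*s^3 - 76*s^2 - 8*s + 15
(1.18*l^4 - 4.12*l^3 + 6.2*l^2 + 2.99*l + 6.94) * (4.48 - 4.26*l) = -5.0268*l^5 + 22.8376*l^4 - 44.8696*l^3 + 15.0386*l^2 - 16.1692*l + 31.0912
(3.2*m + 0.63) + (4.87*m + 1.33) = 8.07*m + 1.96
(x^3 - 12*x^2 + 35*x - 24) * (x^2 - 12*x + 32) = x^5 - 24*x^4 + 211*x^3 - 828*x^2 + 1408*x - 768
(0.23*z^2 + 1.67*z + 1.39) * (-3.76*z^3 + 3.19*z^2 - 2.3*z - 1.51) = -0.8648*z^5 - 5.5455*z^4 - 0.4281*z^3 + 0.2458*z^2 - 5.7187*z - 2.0989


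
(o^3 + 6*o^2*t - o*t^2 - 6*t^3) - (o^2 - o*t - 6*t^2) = o^3 + 6*o^2*t - o^2 - o*t^2 + o*t - 6*t^3 + 6*t^2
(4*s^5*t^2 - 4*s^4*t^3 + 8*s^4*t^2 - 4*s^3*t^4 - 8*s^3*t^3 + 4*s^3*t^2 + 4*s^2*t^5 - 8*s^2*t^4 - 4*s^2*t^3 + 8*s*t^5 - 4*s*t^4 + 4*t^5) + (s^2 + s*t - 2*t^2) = 4*s^5*t^2 - 4*s^4*t^3 + 8*s^4*t^2 - 4*s^3*t^4 - 8*s^3*t^3 + 4*s^3*t^2 + 4*s^2*t^5 - 8*s^2*t^4 - 4*s^2*t^3 + s^2 + 8*s*t^5 - 4*s*t^4 + s*t + 4*t^5 - 2*t^2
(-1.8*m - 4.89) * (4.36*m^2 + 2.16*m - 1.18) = -7.848*m^3 - 25.2084*m^2 - 8.4384*m + 5.7702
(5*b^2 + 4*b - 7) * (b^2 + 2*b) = 5*b^4 + 14*b^3 + b^2 - 14*b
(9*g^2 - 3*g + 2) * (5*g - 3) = 45*g^3 - 42*g^2 + 19*g - 6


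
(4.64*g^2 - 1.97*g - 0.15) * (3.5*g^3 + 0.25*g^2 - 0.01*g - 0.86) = 16.24*g^5 - 5.735*g^4 - 1.0639*g^3 - 4.0082*g^2 + 1.6957*g + 0.129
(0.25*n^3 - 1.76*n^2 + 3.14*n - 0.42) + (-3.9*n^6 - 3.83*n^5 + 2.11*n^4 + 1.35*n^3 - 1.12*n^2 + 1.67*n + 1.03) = -3.9*n^6 - 3.83*n^5 + 2.11*n^4 + 1.6*n^3 - 2.88*n^2 + 4.81*n + 0.61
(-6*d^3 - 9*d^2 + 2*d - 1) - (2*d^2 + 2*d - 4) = -6*d^3 - 11*d^2 + 3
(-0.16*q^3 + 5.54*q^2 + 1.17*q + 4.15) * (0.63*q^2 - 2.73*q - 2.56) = -0.1008*q^5 + 3.927*q^4 - 13.9775*q^3 - 14.762*q^2 - 14.3247*q - 10.624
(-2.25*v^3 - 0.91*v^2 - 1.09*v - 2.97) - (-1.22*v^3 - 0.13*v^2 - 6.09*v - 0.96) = -1.03*v^3 - 0.78*v^2 + 5.0*v - 2.01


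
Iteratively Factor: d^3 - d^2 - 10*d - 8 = (d + 1)*(d^2 - 2*d - 8) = (d - 4)*(d + 1)*(d + 2)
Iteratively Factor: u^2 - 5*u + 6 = (u - 3)*(u - 2)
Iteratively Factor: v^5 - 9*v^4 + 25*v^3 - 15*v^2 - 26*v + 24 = (v - 4)*(v^4 - 5*v^3 + 5*v^2 + 5*v - 6) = (v - 4)*(v + 1)*(v^3 - 6*v^2 + 11*v - 6) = (v - 4)*(v - 1)*(v + 1)*(v^2 - 5*v + 6) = (v - 4)*(v - 3)*(v - 1)*(v + 1)*(v - 2)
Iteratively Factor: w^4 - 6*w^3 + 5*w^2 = (w)*(w^3 - 6*w^2 + 5*w) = w^2*(w^2 - 6*w + 5) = w^2*(w - 5)*(w - 1)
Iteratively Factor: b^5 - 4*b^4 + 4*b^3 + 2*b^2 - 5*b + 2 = (b - 1)*(b^4 - 3*b^3 + b^2 + 3*b - 2) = (b - 1)^2*(b^3 - 2*b^2 - b + 2) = (b - 1)^2*(b + 1)*(b^2 - 3*b + 2) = (b - 1)^3*(b + 1)*(b - 2)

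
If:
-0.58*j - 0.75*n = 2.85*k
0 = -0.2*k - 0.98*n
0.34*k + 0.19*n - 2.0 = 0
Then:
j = -30.87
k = 6.64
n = -1.36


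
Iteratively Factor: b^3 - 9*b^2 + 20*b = (b - 4)*(b^2 - 5*b) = b*(b - 4)*(b - 5)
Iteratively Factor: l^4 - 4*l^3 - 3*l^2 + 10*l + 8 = (l - 2)*(l^3 - 2*l^2 - 7*l - 4) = (l - 2)*(l + 1)*(l^2 - 3*l - 4) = (l - 4)*(l - 2)*(l + 1)*(l + 1)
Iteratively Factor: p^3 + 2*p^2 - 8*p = (p - 2)*(p^2 + 4*p) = p*(p - 2)*(p + 4)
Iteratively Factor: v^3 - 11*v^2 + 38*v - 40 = (v - 4)*(v^2 - 7*v + 10) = (v - 4)*(v - 2)*(v - 5)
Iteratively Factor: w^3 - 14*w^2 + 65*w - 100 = (w - 5)*(w^2 - 9*w + 20) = (w - 5)*(w - 4)*(w - 5)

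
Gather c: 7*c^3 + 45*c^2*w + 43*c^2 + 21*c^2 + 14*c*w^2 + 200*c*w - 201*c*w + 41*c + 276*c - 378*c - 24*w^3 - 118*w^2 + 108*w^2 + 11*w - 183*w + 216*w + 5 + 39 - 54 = 7*c^3 + c^2*(45*w + 64) + c*(14*w^2 - w - 61) - 24*w^3 - 10*w^2 + 44*w - 10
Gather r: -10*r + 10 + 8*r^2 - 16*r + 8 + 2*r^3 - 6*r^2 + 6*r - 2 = 2*r^3 + 2*r^2 - 20*r + 16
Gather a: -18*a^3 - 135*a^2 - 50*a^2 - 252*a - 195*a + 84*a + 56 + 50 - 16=-18*a^3 - 185*a^2 - 363*a + 90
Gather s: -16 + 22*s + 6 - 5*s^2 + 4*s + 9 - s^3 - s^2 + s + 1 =-s^3 - 6*s^2 + 27*s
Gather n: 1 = 1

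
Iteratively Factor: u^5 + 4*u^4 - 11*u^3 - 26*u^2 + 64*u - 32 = (u - 1)*(u^4 + 5*u^3 - 6*u^2 - 32*u + 32) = (u - 2)*(u - 1)*(u^3 + 7*u^2 + 8*u - 16) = (u - 2)*(u - 1)*(u + 4)*(u^2 + 3*u - 4) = (u - 2)*(u - 1)*(u + 4)^2*(u - 1)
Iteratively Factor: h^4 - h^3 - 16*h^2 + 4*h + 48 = (h + 2)*(h^3 - 3*h^2 - 10*h + 24) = (h - 2)*(h + 2)*(h^2 - h - 12) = (h - 4)*(h - 2)*(h + 2)*(h + 3)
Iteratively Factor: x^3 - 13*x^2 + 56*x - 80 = (x - 4)*(x^2 - 9*x + 20) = (x - 5)*(x - 4)*(x - 4)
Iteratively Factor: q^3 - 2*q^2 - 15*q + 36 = (q + 4)*(q^2 - 6*q + 9) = (q - 3)*(q + 4)*(q - 3)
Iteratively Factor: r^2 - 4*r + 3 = (r - 1)*(r - 3)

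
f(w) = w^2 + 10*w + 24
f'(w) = 2*w + 10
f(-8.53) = 11.46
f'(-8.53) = -7.06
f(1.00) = 35.00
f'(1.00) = 12.00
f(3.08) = 64.29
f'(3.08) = 16.16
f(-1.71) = 9.82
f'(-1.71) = 6.58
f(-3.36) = 1.69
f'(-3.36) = 3.28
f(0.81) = 32.76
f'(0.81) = 11.62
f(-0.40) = 20.16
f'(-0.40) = 9.20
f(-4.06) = -0.12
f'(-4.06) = 1.88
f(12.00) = 288.00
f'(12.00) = 34.00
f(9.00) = 195.00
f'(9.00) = 28.00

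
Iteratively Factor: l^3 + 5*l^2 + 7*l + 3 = (l + 3)*(l^2 + 2*l + 1) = (l + 1)*(l + 3)*(l + 1)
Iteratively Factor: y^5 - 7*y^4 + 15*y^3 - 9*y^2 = (y - 3)*(y^4 - 4*y^3 + 3*y^2) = (y - 3)*(y - 1)*(y^3 - 3*y^2) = y*(y - 3)*(y - 1)*(y^2 - 3*y) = y*(y - 3)^2*(y - 1)*(y)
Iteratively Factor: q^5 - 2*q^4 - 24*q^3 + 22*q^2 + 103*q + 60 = (q + 4)*(q^4 - 6*q^3 + 22*q + 15) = (q - 5)*(q + 4)*(q^3 - q^2 - 5*q - 3) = (q - 5)*(q - 3)*(q + 4)*(q^2 + 2*q + 1) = (q - 5)*(q - 3)*(q + 1)*(q + 4)*(q + 1)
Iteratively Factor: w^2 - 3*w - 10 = (w + 2)*(w - 5)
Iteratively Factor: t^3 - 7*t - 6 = (t + 2)*(t^2 - 2*t - 3) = (t + 1)*(t + 2)*(t - 3)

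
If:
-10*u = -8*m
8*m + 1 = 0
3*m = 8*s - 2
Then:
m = -1/8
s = 13/64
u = -1/10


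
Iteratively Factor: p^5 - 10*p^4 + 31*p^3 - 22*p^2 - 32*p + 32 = (p + 1)*(p^4 - 11*p^3 + 42*p^2 - 64*p + 32) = (p - 1)*(p + 1)*(p^3 - 10*p^2 + 32*p - 32) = (p - 2)*(p - 1)*(p + 1)*(p^2 - 8*p + 16) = (p - 4)*(p - 2)*(p - 1)*(p + 1)*(p - 4)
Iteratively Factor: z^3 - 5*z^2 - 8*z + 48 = (z + 3)*(z^2 - 8*z + 16) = (z - 4)*(z + 3)*(z - 4)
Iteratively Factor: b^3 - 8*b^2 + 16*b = (b)*(b^2 - 8*b + 16) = b*(b - 4)*(b - 4)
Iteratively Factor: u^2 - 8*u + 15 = (u - 3)*(u - 5)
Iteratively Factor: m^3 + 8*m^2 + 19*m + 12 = (m + 1)*(m^2 + 7*m + 12) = (m + 1)*(m + 4)*(m + 3)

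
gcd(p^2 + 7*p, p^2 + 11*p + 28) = p + 7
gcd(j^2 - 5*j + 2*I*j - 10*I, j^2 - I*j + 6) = j + 2*I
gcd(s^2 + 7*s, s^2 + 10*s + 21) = s + 7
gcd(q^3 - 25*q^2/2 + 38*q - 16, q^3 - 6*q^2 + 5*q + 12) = q - 4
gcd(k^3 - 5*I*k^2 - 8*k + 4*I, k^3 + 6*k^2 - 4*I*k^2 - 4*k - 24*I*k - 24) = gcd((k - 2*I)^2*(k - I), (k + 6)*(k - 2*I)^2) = k^2 - 4*I*k - 4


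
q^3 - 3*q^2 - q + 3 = (q - 3)*(q - 1)*(q + 1)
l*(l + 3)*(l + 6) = l^3 + 9*l^2 + 18*l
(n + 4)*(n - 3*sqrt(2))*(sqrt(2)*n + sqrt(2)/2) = sqrt(2)*n^3 - 6*n^2 + 9*sqrt(2)*n^2/2 - 27*n + 2*sqrt(2)*n - 12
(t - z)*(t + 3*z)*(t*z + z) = t^3*z + 2*t^2*z^2 + t^2*z - 3*t*z^3 + 2*t*z^2 - 3*z^3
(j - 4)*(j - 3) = j^2 - 7*j + 12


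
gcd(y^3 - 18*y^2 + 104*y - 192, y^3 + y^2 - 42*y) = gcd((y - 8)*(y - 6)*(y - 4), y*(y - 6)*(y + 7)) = y - 6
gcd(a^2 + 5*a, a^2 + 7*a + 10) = a + 5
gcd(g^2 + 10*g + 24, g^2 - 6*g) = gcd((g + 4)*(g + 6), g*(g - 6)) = 1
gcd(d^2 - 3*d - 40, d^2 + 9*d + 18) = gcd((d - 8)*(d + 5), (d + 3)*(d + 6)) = 1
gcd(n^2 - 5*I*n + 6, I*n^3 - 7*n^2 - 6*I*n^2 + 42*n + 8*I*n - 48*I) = 1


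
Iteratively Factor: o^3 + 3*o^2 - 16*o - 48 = (o + 4)*(o^2 - o - 12) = (o + 3)*(o + 4)*(o - 4)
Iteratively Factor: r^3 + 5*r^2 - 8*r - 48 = (r - 3)*(r^2 + 8*r + 16) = (r - 3)*(r + 4)*(r + 4)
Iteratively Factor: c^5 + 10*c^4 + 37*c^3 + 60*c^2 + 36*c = (c + 3)*(c^4 + 7*c^3 + 16*c^2 + 12*c) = (c + 2)*(c + 3)*(c^3 + 5*c^2 + 6*c) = (c + 2)^2*(c + 3)*(c^2 + 3*c) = c*(c + 2)^2*(c + 3)*(c + 3)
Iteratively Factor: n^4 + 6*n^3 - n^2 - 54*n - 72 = (n + 2)*(n^3 + 4*n^2 - 9*n - 36) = (n - 3)*(n + 2)*(n^2 + 7*n + 12) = (n - 3)*(n + 2)*(n + 3)*(n + 4)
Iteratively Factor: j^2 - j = (j)*(j - 1)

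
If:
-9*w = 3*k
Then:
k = -3*w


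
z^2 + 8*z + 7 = (z + 1)*(z + 7)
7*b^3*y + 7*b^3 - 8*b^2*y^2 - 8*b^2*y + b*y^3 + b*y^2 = (-7*b + y)*(-b + y)*(b*y + b)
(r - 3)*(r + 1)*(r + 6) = r^3 + 4*r^2 - 15*r - 18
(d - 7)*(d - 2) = d^2 - 9*d + 14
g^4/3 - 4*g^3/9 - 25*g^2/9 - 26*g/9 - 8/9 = (g/3 + 1/3)*(g - 4)*(g + 2/3)*(g + 1)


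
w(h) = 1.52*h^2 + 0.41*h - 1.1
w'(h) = 3.04*h + 0.41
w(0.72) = -0.02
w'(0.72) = 2.60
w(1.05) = 1.01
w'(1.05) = 3.60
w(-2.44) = 6.95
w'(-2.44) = -7.01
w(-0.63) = -0.76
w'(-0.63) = -1.51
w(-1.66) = 2.41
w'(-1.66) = -4.64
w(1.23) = 1.70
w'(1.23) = 4.15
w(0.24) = -0.91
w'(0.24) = 1.14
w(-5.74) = 46.63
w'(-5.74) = -17.04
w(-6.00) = 51.16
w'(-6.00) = -17.83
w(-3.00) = 11.35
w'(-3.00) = -8.71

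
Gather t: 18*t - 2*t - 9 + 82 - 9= 16*t + 64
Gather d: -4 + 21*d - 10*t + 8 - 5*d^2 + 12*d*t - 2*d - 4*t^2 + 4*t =-5*d^2 + d*(12*t + 19) - 4*t^2 - 6*t + 4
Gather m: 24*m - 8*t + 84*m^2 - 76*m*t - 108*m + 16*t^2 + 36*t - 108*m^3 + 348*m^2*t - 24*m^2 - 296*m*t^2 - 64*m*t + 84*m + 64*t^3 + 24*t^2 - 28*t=-108*m^3 + m^2*(348*t + 60) + m*(-296*t^2 - 140*t) + 64*t^3 + 40*t^2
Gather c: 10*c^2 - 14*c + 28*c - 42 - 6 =10*c^2 + 14*c - 48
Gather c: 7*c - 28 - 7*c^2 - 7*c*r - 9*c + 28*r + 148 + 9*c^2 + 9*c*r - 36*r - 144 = 2*c^2 + c*(2*r - 2) - 8*r - 24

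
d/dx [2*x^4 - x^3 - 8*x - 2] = 8*x^3 - 3*x^2 - 8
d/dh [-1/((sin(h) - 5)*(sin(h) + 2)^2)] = (3*sin(h) - 8)*cos(h)/((sin(h) - 5)^2*(sin(h) + 2)^3)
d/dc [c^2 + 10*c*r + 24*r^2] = 2*c + 10*r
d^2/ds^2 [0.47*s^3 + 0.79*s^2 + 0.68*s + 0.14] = 2.82*s + 1.58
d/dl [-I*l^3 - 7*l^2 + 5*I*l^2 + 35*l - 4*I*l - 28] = -3*I*l^2 - l*(14 - 10*I) + 35 - 4*I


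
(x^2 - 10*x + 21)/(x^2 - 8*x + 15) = (x - 7)/(x - 5)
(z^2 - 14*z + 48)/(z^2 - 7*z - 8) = (z - 6)/(z + 1)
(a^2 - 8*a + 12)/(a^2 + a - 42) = (a - 2)/(a + 7)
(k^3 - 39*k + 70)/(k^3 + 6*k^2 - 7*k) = (k^2 - 7*k + 10)/(k*(k - 1))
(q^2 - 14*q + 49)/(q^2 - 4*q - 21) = (q - 7)/(q + 3)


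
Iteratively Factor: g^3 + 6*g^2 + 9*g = (g)*(g^2 + 6*g + 9) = g*(g + 3)*(g + 3)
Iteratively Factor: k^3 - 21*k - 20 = (k + 1)*(k^2 - k - 20) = (k + 1)*(k + 4)*(k - 5)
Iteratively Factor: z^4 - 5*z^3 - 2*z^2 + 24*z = (z)*(z^3 - 5*z^2 - 2*z + 24) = z*(z + 2)*(z^2 - 7*z + 12) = z*(z - 3)*(z + 2)*(z - 4)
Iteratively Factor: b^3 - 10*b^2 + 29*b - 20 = (b - 5)*(b^2 - 5*b + 4) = (b - 5)*(b - 4)*(b - 1)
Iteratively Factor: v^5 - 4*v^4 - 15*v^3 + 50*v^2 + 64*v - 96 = (v - 4)*(v^4 - 15*v^2 - 10*v + 24) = (v - 4)*(v - 1)*(v^3 + v^2 - 14*v - 24) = (v - 4)*(v - 1)*(v + 3)*(v^2 - 2*v - 8) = (v - 4)*(v - 1)*(v + 2)*(v + 3)*(v - 4)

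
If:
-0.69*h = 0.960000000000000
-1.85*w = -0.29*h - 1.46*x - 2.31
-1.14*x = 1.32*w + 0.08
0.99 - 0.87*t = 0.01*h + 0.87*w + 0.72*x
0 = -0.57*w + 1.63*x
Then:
No Solution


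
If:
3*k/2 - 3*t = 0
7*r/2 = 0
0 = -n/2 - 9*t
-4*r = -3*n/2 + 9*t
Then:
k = 0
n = 0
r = 0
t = 0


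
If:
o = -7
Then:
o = -7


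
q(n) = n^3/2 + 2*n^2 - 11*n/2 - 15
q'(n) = 3*n^2/2 + 4*n - 11/2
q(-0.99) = -8.08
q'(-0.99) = -7.99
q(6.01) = 132.73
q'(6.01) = 72.72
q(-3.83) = 7.31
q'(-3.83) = 1.18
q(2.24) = -11.67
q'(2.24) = 10.99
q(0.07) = -15.38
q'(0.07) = -5.21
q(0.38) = -16.77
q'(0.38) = -3.76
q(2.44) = -9.25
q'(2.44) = 13.19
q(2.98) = -0.40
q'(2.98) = 19.74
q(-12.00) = -525.00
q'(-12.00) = 162.50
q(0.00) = -15.00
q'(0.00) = -5.50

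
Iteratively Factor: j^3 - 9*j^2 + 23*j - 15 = (j - 5)*(j^2 - 4*j + 3) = (j - 5)*(j - 3)*(j - 1)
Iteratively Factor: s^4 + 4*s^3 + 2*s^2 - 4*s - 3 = (s - 1)*(s^3 + 5*s^2 + 7*s + 3) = (s - 1)*(s + 3)*(s^2 + 2*s + 1) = (s - 1)*(s + 1)*(s + 3)*(s + 1)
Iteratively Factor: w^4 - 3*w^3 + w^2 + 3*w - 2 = (w + 1)*(w^3 - 4*w^2 + 5*w - 2) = (w - 2)*(w + 1)*(w^2 - 2*w + 1) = (w - 2)*(w - 1)*(w + 1)*(w - 1)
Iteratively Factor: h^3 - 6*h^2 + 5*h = (h - 1)*(h^2 - 5*h) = (h - 5)*(h - 1)*(h)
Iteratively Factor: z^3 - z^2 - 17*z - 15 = (z + 1)*(z^2 - 2*z - 15) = (z - 5)*(z + 1)*(z + 3)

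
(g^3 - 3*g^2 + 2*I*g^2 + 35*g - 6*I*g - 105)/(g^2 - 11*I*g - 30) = (g^2 + g*(-3 + 7*I) - 21*I)/(g - 6*I)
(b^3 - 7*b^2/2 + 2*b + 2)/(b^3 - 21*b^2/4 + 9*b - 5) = 2*(2*b + 1)/(4*b - 5)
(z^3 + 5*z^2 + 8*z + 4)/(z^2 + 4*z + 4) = z + 1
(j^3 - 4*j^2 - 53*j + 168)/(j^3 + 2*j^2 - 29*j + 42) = (j - 8)/(j - 2)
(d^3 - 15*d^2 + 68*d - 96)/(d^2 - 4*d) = d - 11 + 24/d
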